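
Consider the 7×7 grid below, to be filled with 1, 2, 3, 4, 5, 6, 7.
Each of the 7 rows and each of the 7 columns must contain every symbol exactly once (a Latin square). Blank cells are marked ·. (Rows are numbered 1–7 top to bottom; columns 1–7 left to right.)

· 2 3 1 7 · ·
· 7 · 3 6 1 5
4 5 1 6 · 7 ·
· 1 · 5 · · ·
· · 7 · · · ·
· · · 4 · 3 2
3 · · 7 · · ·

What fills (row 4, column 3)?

Row 2, column 1: row 2 has {1, 3, 5, 6, 7} and column 1 has {3, 4}, leaving only 2.
Row 2, column 3: row 2 has {1, 2, 3, 5, 6, 7} and column 3 has {1, 3, 7}, leaving only 4.
Row 3, column 7: row 3 has {1, 4, 5, 6, 7} and column 7 has {2, 5}, leaving only 3.
Row 3, column 5: row 3 has {1, 3, 4, 5, 6, 7} and column 5 has {6, 7}, leaving only 2.
Row 5, column 4: row 5 has {7} and column 4 has {1, 3, 4, 5, 6, 7}, leaving only 2.
Row 6, column 2: row 6 has {2, 3, 4} and column 2 has {1, 2, 5, 7}, leaving only 6.
Row 6, column 3: row 6 has {2, 3, 4, 6} and column 3 has {1, 3, 4, 7}, leaving only 5.
Row 6, column 5: row 6 has {2, 3, 4, 5, 6} and column 5 has {2, 6, 7}, leaving only 1.
Row 6, column 1: row 6 has {1, 2, 3, 4, 5, 6} and column 1 has {2, 3, 4}, leaving only 7.
Row 4, column 1: row 4 has {1, 5} and column 1 has {2, 3, 4, 7}, leaving only 6.
Row 4 already has {1, 5, 6} and column 3 already has {1, 3, 4, 5, 7}, so row 4, column 3 must be 2.

2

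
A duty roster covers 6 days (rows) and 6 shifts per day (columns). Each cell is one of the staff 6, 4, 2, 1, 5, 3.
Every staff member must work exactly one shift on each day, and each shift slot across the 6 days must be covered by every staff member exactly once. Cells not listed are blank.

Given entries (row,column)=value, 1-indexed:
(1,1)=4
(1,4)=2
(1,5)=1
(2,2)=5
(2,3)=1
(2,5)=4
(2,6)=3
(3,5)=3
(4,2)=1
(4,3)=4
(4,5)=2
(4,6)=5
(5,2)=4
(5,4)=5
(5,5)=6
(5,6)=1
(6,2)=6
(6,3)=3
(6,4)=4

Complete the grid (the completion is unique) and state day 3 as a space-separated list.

5 2 6 1 3 4

Day 3, shift 2: day 3 has {3} and shift 2 has {6, 4, 1, 5}, leaving only 2.
Day 1, shift 2: day 1 has {4, 2, 1} and shift 2 has {6, 4, 2, 1, 5}, leaving only 3.
Day 1, shift 6: day 1 has {4, 2, 1, 3} and shift 6 has {1, 5, 3}, leaving only 6.
Day 3, shift 6: day 3 has {2, 3} and shift 6 has {6, 1, 5, 3}, leaving only 4.
Day 1, shift 3: day 1 has {6, 4, 2, 1, 3} and shift 3 has {4, 1, 3}, leaving only 5.
Day 3, shift 3: day 3 has {4, 2, 3} and shift 3 has {4, 1, 5, 3}, leaving only 6.
Day 3, shift 4: day 3 has {6, 4, 2, 3} and shift 4 has {4, 2, 5}, leaving only 1.
Day 3, shift 1: day 3 has {6, 4, 2, 1, 3} and shift 1 has {4}, leaving only 5.
So day 3 reads: 5 2 6 1 3 4.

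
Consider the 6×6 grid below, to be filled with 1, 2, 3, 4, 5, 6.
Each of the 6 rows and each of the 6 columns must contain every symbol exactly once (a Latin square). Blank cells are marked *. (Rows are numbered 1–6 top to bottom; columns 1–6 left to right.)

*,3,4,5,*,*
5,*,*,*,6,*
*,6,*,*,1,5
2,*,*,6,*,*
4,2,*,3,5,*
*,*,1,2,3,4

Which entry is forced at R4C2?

1

Row 1, column 5: row 1 has {3, 4, 5} and column 5 has {1, 3, 5, 6}, leaving only 2.
Row 3, column 1: row 3 has {1, 5, 6} and column 1 has {2, 4, 5}, leaving only 3.
Row 3, column 3: row 3 has {1, 3, 5, 6} and column 3 has {1, 4}, leaving only 2.
Row 2, column 3: row 2 has {5, 6} and column 3 has {1, 2, 4}, leaving only 3.
Row 3, column 4: row 3 has {1, 2, 3, 5, 6} and column 4 has {2, 3, 5, 6}, leaving only 4.
Row 2, column 4: row 2 has {3, 5, 6} and column 4 has {2, 3, 4, 5, 6}, leaving only 1.
Row 2, column 2: row 2 has {1, 3, 5, 6} and column 2 has {2, 3, 6}, leaving only 4.
Row 2, column 6: row 2 has {1, 3, 4, 5, 6} and column 6 has {4, 5}, leaving only 2.
Row 4, column 3: row 4 has {2, 6} and column 3 has {1, 2, 3, 4}, leaving only 5.
Row 4 already has {2, 5, 6} and column 2 already has {2, 3, 4, 6}, so row 4, column 2 must be 1.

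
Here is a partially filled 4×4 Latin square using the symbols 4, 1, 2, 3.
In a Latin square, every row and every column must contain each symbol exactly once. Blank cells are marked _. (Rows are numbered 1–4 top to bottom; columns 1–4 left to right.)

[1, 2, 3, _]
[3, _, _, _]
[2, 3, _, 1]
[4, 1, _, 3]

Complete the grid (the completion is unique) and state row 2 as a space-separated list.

Row 2, column 2: row 2 has {3} and column 2 has {1, 2, 3}, leaving only 4.
Row 2, column 4: row 2 has {4, 3} and column 4 has {1, 3}, leaving only 2.
Row 2, column 3: row 2 has {4, 2, 3} and column 3 has {3}, leaving only 1.
So row 2 reads: 3 4 1 2.

3 4 1 2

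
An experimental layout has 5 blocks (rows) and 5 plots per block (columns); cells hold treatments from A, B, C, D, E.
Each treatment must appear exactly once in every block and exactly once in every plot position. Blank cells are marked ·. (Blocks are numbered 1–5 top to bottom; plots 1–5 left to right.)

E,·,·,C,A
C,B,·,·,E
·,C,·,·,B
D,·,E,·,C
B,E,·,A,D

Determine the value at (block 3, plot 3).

Block 1, plot 2: block 1 has {A, C, E} and plot 2 has {B, C, E}, leaving only D.
Block 1, plot 3: block 1 has {A, C, D, E} and plot 3 has {E}, leaving only B.
Block 2, plot 4: block 2 has {B, C, E} and plot 4 has {A, C}, leaving only D.
Block 2, plot 3: block 2 has {B, C, D, E} and plot 3 has {B, E}, leaving only A.
Block 3 already has {B, C} and plot 3 already has {A, B, E}, so block 3, plot 3 must be D.

D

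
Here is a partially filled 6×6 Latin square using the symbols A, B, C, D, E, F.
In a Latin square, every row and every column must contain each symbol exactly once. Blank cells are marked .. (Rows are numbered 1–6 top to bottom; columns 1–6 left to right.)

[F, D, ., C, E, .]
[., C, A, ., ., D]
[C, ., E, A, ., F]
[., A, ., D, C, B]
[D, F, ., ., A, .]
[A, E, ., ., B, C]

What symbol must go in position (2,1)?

Row 1, column 3: row 1 has {C, D, E, F} and column 3 has {A, E}, leaving only B.
Row 1, column 6: row 1 has {B, C, D, E, F} and column 6 has {B, C, D, F}, leaving only A.
Row 2, column 5: row 2 has {A, C, D} and column 5 has {A, B, C, E}, leaving only F.
Row 3, column 2: row 3 has {A, C, E, F} and column 2 has {A, C, D, E, F}, leaving only B.
Row 3, column 5: row 3 has {A, B, C, E, F} and column 5 has {A, B, C, E, F}, leaving only D.
Row 4, column 1: row 4 has {A, B, C, D} and column 1 has {A, C, D, F}, leaving only E.
Row 2 already has {A, C, D, F} and column 1 already has {A, C, D, E, F}, so row 2, column 1 must be B.

B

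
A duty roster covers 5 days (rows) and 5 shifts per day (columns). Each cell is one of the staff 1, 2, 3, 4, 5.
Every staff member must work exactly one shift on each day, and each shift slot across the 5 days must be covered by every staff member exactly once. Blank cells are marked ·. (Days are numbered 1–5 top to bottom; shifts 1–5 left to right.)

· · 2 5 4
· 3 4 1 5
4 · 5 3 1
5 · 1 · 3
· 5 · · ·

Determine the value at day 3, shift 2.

Day 3 already has {1, 3, 4, 5} and shift 2 already has {3, 5}, so day 3, shift 2 must be 2.

2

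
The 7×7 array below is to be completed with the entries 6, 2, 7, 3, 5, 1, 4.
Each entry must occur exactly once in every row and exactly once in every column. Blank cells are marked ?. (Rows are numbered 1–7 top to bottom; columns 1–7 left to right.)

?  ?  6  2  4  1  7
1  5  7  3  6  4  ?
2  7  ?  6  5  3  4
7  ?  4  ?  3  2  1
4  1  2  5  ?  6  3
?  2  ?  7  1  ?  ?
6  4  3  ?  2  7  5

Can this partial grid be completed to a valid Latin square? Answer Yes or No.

No

Row 4, column 4: row 4 together with column 4 already contain {6, 2, 7, 3, 5, 1, 4} — every symbol — so nothing can go there. The grid has no valid completion.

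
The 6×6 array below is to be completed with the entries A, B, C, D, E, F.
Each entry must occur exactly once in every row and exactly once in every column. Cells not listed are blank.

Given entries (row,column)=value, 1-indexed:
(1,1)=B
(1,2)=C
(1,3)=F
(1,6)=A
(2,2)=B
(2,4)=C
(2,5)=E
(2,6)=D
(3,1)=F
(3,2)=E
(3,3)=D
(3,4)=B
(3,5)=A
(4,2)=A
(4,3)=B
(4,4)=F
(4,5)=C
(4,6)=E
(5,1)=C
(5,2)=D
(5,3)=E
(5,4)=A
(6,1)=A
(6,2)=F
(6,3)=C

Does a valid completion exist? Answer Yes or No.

Row 2, column 1: row 2 together with column 1 already contain {A, B, C, D, E, F} — every symbol — so nothing can go there. The grid has no valid completion.

No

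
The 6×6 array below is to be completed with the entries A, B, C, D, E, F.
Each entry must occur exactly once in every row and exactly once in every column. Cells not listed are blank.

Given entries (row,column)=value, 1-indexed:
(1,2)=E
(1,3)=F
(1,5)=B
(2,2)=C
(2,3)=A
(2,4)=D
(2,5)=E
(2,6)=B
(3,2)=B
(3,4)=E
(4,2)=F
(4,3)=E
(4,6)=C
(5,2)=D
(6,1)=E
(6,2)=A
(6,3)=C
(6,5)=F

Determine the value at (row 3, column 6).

Row 2, column 1: row 2 has {A, B, C, D, E} and column 1 has {E}, leaving only F.
Row 3, column 3: row 3 has {B, E} and column 3 has {A, C, E, F}, leaving only D.
Row 5, column 3: row 5 has {D} and column 3 has {A, C, D, E, F}, leaving only B.
Row 6, column 4: row 6 has {A, C, E, F} and column 4 has {D, E}, leaving only B.
Row 4, column 4: row 4 has {C, E, F} and column 4 has {B, D, E}, leaving only A.
Row 1, column 4: row 1 has {B, E, F} and column 4 has {A, B, D, E}, leaving only C.
Row 4, column 5: row 4 has {A, C, E, F} and column 5 has {B, E, F}, leaving only D.
Row 4, column 1: row 4 has {A, C, D, E, F} and column 1 has {E, F}, leaving only B.
Row 5, column 4: row 5 has {B, D} and column 4 has {A, B, C, D, E}, leaving only F.
Row 6, column 6: row 6 has {A, B, C, E, F} and column 6 has {B, C}, leaving only D.
Row 1, column 6: row 1 has {B, C, E, F} and column 6 has {B, C, D}, leaving only A.
Row 3 already has {B, D, E} and column 6 already has {A, B, C, D}, so row 3, column 6 must be F.

F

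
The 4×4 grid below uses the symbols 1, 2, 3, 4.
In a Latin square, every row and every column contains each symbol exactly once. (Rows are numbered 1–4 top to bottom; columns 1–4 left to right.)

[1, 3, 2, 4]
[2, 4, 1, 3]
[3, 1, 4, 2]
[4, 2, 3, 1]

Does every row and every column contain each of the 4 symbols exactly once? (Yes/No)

Each row is a permutation of the 4 symbols, and so is each column.

Yes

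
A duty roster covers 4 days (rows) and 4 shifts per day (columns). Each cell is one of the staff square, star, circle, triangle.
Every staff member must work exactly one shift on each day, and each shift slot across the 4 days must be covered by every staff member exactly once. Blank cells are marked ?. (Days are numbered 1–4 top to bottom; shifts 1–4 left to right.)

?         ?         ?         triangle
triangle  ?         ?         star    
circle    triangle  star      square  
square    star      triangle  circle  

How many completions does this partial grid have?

2

Day 1, shift 1: eliminating its day and shift leaves {star}.
Day 1, shift 2: eliminating its day and shift leaves {square, circle}.
Day 1, shift 3: eliminating its day and shift leaves {square, circle}.
Day 2, shift 2: eliminating its day and shift leaves {square, circle}.
Day 2, shift 3: eliminating its day and shift leaves {square, circle}.
Enumerating the assignments across these blanks that avoid any day or shift repeat gives 2 completions.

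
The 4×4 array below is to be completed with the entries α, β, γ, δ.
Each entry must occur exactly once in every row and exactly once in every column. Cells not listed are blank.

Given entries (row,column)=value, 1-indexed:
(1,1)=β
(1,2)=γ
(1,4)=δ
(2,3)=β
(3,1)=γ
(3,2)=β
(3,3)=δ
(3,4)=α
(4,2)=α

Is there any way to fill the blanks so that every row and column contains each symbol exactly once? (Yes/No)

Yes

No row or column among the givens repeats a symbol, and propagating forced cells runs into no contradiction.
One valid completion exists (for instance, β γ α δ / α δ β γ / γ β δ α / δ α γ β).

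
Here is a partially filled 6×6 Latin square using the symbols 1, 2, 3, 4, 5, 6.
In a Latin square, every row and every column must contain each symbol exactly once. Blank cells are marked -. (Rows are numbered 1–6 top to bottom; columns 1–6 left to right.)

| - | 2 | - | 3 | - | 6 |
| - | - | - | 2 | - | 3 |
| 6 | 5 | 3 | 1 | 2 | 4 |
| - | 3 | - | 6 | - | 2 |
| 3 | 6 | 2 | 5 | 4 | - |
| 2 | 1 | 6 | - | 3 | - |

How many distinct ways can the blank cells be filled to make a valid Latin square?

Row 1, column 1: eliminating its row and column leaves {1, 4, 5}.
Row 1, column 3: eliminating its row and column leaves {1, 4, 5}.
Row 1, column 5: eliminating its row and column leaves {1, 5}.
Row 2, column 1: eliminating its row and column leaves {1, 4, 5}.
Row 2, column 2: eliminating its row and column leaves {4}.
Row 2, column 3: eliminating its row and column leaves {1, 4, 5}.
Row 2, column 5: eliminating its row and column leaves {1, 5, 6}.
Row 4, column 1: eliminating its row and column leaves {1, 4, 5}.
Row 4, column 3: eliminating its row and column leaves {1, 4, 5}.
Row 4, column 5: eliminating its row and column leaves {1, 5}.
Row 5, column 6: eliminating its row and column leaves {1}.
Row 6, column 4: eliminating its row and column leaves {4}.
Row 6, column 6: eliminating its row and column leaves {5}.
Enumerating the assignments across these blanks that avoid any row or column repeat gives 4 completions.

4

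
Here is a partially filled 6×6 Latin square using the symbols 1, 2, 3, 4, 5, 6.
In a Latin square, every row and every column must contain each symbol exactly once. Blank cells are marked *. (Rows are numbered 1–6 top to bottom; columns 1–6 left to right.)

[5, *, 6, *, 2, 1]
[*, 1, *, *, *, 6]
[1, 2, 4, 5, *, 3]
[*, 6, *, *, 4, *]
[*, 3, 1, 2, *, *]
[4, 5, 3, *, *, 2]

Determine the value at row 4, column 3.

2

Row 1, column 2: row 1 has {1, 2, 5, 6} and column 2 has {1, 2, 3, 5, 6}, leaving only 4.
Row 1, column 4: row 1 has {1, 2, 4, 5, 6} and column 4 has {2, 5}, leaving only 3.
Row 2, column 4: row 2 has {1, 6} and column 4 has {2, 3, 5}, leaving only 4.
Row 3, column 5: row 3 has {1, 2, 3, 4, 5} and column 5 has {2, 4}, leaving only 6.
Row 4, column 4: row 4 has {4, 6} and column 4 has {2, 3, 4, 5}, leaving only 1.
Row 4, column 6: row 4 has {1, 4, 6} and column 6 has {1, 2, 3, 6}, leaving only 5.
Row 4 already has {1, 4, 5, 6} and column 3 already has {1, 3, 4, 6}, so row 4, column 3 must be 2.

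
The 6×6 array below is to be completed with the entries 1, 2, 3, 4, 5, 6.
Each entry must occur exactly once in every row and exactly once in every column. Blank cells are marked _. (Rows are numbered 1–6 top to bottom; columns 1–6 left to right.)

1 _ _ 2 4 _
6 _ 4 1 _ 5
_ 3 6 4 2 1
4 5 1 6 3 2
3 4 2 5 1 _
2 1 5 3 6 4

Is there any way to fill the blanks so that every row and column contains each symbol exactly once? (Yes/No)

Row 2, column 5: row 2 together with column 5 already contain {1, 2, 3, 4, 5, 6} — every symbol — so nothing can go there. The grid has no valid completion.

No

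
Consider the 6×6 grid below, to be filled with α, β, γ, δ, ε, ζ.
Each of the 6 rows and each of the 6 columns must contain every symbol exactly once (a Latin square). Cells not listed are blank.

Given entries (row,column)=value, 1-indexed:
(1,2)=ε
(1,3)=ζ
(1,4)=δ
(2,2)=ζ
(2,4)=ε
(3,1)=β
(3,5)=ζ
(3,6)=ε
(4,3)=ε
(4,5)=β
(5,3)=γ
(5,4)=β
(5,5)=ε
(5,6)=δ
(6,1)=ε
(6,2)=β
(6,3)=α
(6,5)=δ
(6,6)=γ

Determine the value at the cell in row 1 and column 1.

γ

Row 3, column 3: row 3 has {β, ε, ζ} and column 3 has {α, γ, ε, ζ}, leaving only δ.
Row 2, column 3: row 2 has {ε, ζ} and column 3 has {α, γ, δ, ε, ζ}, leaving only β.
Row 2, column 6: row 2 has {β, ε, ζ} and column 6 has {γ, δ, ε}, leaving only α.
Row 1, column 6: row 1 has {δ, ε, ζ} and column 6 has {α, γ, δ, ε}, leaving only β.
Row 2, column 5: row 2 has {α, β, ε, ζ} and column 5 has {β, δ, ε, ζ}, leaving only γ.
Row 1, column 5: row 1 has {β, δ, ε, ζ} and column 5 has {β, γ, δ, ε, ζ}, leaving only α.
Row 1 already has {α, β, δ, ε, ζ} and column 1 already has {β, ε}, so row 1, column 1 must be γ.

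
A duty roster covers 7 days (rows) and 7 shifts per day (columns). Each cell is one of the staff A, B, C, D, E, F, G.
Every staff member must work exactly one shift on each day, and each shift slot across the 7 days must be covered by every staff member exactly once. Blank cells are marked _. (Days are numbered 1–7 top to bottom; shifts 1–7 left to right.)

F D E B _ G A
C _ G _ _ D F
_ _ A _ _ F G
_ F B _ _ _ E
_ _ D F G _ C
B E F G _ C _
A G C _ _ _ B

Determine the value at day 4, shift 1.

G

Day 1, shift 5: day 1 has {A, B, D, E, F, G} and shift 5 has {G}, leaving only C.
Day 4, shift 6: day 4 has {B, E, F} and shift 6 has {C, D, F, G}, leaving only A.
Day 4, shift 5: day 4 has {A, B, E, F} and shift 5 has {C, G}, leaving only D.
Day 4 already has {A, B, D, E, F} and shift 1 already has {A, B, C, F}, so day 4, shift 1 must be G.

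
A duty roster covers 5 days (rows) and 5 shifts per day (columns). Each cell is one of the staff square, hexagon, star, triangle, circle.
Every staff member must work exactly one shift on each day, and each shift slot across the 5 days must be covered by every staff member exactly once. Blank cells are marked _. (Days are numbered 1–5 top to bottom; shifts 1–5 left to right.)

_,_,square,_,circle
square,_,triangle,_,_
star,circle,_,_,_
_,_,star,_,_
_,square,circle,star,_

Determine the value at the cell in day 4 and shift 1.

circle

Day 3, shift 3: day 3 has {star, circle} and shift 3 has {square, star, triangle, circle}, leaving only hexagon.
Day 4, shift 1 is narrowed to {hexagon, triangle, circle}.
If it were hexagon, then day 5, shift 1 would be left with no valid symbol.
If it were triangle, then day 5, shift 1 would be left with no valid symbol.
So day 4, shift 1 must be circle.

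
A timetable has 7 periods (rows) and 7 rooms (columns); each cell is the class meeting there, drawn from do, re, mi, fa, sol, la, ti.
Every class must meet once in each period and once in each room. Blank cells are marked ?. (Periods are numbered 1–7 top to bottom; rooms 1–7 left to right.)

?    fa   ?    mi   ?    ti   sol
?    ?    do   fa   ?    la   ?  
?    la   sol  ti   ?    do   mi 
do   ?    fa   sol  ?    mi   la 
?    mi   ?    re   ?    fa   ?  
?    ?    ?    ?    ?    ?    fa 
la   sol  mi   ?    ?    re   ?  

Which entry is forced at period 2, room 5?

Period 1, room 1: period 1 has {mi, fa, sol, ti} and room 1 has {do, la}, leaving only re.
Period 1, room 3: period 1 has {re, mi, fa, sol, ti} and room 3 has {do, mi, fa, sol}, leaving only la.
Period 1, room 5: period 1 has {re, mi, fa, sol, la, ti} and room 5 has {}, leaving only do.
Period 3, room 1: period 3 has {do, mi, sol, la, ti} and room 1 has {do, re, la}, leaving only fa.
Period 3, room 5: period 3 has {do, mi, fa, sol, la, ti} and room 5 has {do}, leaving only re.
Period 4, room 5: period 4 has {do, mi, fa, sol, la} and room 5 has {do, re}, leaving only ti.
Period 4, room 2: period 4 has {do, mi, fa, sol, la, ti} and room 2 has {mi, fa, sol, la}, leaving only re.
Period 2, room 2: period 2 has {do, fa, la} and room 2 has {re, mi, fa, sol, la}, leaving only ti.
Period 2, room 7: period 2 has {do, fa, la, ti} and room 7 has {mi, fa, sol, la}, leaving only re.
Period 5, room 3: period 5 has {re, mi, fa} and room 3 has {do, mi, fa, sol, la}, leaving only ti.
Period 5, room 1: period 5 has {re, mi, fa, ti} and room 1 has {do, re, fa, la}, leaving only sol.
Period 2, room 1: period 2 has {do, re, fa, la, ti} and room 1 has {do, re, fa, sol, la}, leaving only mi.
Period 2 already has {do, re, mi, fa, la, ti} and room 5 already has {do, re, ti}, so period 2, room 5 must be sol.

sol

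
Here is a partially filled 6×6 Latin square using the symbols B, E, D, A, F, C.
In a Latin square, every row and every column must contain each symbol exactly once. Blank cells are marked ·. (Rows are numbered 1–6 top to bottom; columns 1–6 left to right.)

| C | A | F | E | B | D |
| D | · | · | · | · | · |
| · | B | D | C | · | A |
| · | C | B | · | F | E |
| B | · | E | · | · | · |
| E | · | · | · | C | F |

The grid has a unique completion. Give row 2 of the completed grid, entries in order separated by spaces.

D E C F A B

Row 3, column 1: row 3 has {B, D, A, C} and column 1 has {B, E, D, C}, leaving only F.
Row 3, column 5: row 3 has {B, D, A, F, C} and column 5 has {B, F, C}, leaving only E.
Row 2, column 5: row 2 has {D} and column 5 has {B, E, F, C}, leaving only A.
Row 2, column 3: row 2 has {D, A} and column 3 has {B, E, D, F}, leaving only C.
Row 2, column 6: row 2 has {D, A, C} and column 6 has {E, D, A, F}, leaving only B.
Row 2, column 4: row 2 has {B, D, A, C} and column 4 has {E, C}, leaving only F.
Row 2, column 2: row 2 has {B, D, A, F, C} and column 2 has {B, A, C}, leaving only E.
So row 2 reads: D E C F A B.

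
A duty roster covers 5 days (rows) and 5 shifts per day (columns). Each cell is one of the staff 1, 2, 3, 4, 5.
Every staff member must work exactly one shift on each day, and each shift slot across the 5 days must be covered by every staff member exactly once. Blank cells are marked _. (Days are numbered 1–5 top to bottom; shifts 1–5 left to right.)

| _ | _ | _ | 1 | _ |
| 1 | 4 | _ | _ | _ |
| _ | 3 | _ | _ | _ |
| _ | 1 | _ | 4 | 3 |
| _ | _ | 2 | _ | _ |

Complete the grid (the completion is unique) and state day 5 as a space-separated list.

4 5 2 3 1

Day 5, shift 2: day 5 has {2} and shift 2 has {1, 3, 4}, leaving only 5.
Day 5, shift 4: day 5 has {2, 5} and shift 4 has {1, 4}, leaving only 3.
Day 5, shift 1: day 5 has {2, 3, 5} and shift 1 has {1}, leaving only 4.
Day 5, shift 5: day 5 has {2, 3, 4, 5} and shift 5 has {3}, leaving only 1.
So day 5 reads: 4 5 2 3 1.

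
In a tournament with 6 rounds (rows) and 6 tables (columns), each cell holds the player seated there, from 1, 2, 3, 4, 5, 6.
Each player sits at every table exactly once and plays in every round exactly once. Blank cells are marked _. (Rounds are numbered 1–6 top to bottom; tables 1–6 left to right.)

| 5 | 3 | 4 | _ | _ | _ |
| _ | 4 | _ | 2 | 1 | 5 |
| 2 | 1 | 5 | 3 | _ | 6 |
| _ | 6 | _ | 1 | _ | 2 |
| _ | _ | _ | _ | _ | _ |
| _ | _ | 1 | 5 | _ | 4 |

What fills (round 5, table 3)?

Round 1, table 4: round 1 has {3, 4, 5} and table 4 has {1, 2, 3, 5}, leaving only 6.
Round 1, table 5: round 1 has {3, 4, 5, 6} and table 5 has {1}, leaving only 2.
Round 1, table 6: round 1 has {2, 3, 4, 5, 6} and table 6 has {2, 4, 5, 6}, leaving only 1.
Round 3, table 5: round 3 has {1, 2, 3, 5, 6} and table 5 has {1, 2}, leaving only 4.
Round 4, table 3: round 4 has {1, 2, 6} and table 3 has {1, 4, 5}, leaving only 3.
Round 2, table 3: round 2 has {1, 2, 4, 5} and table 3 has {1, 3, 4, 5}, leaving only 6.
Round 5 already has {} and table 3 already has {1, 3, 4, 5, 6}, so round 5, table 3 must be 2.

2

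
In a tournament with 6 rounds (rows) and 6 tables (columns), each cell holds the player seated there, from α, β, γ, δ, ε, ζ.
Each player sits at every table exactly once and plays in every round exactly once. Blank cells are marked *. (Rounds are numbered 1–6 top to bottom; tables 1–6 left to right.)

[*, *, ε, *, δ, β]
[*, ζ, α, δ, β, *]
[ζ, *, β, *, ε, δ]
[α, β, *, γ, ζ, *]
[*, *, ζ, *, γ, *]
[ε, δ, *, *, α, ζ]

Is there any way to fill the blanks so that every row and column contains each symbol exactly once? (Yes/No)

Round 1, table 1: round 1 has {β, δ, ε} and table 1 has {α, ε, ζ}, so it must be γ.
Now round 2, table 1: round 2 together with table 1 already contain {α, β, γ, δ, ε, ζ} — every symbol — so nothing can go there. The grid has no valid completion.

No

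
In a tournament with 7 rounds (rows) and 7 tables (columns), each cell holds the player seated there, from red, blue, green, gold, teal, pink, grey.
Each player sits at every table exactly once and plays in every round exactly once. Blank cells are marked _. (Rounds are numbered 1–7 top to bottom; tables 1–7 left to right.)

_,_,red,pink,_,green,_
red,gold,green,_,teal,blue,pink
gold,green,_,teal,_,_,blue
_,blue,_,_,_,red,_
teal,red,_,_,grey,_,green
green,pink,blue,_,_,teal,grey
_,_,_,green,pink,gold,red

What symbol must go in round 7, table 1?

blue

Round 2, table 4: round 2 has {red, blue, green, gold, teal, pink} and table 4 has {green, teal, pink}, leaving only grey.
Round 3, table 5: round 3 has {blue, green, gold, teal} and table 5 has {teal, pink, grey}, leaving only red.
Round 4, table 4: round 4 has {red, blue} and table 4 has {green, teal, pink, grey}, leaving only gold.
Round 4, table 5: round 4 has {red, blue, gold} and table 5 has {red, teal, pink, grey}, leaving only green.
Round 4, table 7: round 4 has {red, blue, green, gold} and table 7 has {red, blue, green, pink, grey}, leaving only teal.
Round 1, table 7: round 1 has {red, green, pink} and table 7 has {red, blue, green, teal, pink, grey}, leaving only gold.
Round 1, table 5: round 1 has {red, green, gold, pink} and table 5 has {red, green, teal, pink, grey}, leaving only blue.
Round 1, table 1: round 1 has {red, blue, green, gold, pink} and table 1 has {red, green, gold, teal}, leaving only grey.
Round 7 already has {red, green, gold, pink} and table 1 already has {red, green, gold, teal, grey}, so round 7, table 1 must be blue.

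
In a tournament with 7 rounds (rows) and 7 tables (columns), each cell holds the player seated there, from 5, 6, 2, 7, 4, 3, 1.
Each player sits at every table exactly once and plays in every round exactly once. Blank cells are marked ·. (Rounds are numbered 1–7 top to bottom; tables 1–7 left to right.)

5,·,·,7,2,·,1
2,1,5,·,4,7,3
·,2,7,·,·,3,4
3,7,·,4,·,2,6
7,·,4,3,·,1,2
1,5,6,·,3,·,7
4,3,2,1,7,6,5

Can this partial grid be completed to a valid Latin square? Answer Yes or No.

Round 1, table 3: round 1 has {5, 2, 7, 1} and table 3 has {5, 6, 2, 7, 4}, so it must be 3.
Round 1, table 6: round 1 has {5, 2, 7, 3, 1} and table 6 has {6, 2, 7, 3, 1}, so it must be 4.
Now round 6, table 6: round 6 together with table 6 already contain {5, 6, 2, 7, 4, 3, 1} — every symbol — so nothing can go there. The grid has no valid completion.

No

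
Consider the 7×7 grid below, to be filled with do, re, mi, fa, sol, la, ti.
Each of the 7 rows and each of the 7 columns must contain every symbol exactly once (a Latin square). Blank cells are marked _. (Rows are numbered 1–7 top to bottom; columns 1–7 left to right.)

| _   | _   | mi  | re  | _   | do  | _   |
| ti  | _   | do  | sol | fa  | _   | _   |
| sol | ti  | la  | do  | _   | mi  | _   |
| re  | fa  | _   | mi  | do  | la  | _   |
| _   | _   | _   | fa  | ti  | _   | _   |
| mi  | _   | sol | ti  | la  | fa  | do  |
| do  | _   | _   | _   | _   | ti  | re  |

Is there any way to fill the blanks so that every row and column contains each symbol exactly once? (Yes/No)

Yes

No row or column among the givens repeats a symbol, and propagating forced cells runs into no contradiction.
One valid completion exists (for instance, fa la mi re sol do ti / ti mi do sol fa re la / sol ti la do re mi fa / re fa ti mi do la sol / la do re fa ti sol mi / mi re sol ti la fa do / do sol fa la mi ti re).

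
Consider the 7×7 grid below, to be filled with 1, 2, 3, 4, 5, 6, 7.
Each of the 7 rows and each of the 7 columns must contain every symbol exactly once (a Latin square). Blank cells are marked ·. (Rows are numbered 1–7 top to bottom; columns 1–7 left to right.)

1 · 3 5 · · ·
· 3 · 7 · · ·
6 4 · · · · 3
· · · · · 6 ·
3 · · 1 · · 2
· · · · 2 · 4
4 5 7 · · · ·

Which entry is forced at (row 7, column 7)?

Row 3, column 4: row 3 has {3, 4, 6} and column 4 has {1, 5, 7}, leaving only 2.
Row 7, column 7 is narrowed to {1, 6}.
If it were 1, propagating the remaining blanks reaches a contradiction.
So row 7, column 7 must be 6.

6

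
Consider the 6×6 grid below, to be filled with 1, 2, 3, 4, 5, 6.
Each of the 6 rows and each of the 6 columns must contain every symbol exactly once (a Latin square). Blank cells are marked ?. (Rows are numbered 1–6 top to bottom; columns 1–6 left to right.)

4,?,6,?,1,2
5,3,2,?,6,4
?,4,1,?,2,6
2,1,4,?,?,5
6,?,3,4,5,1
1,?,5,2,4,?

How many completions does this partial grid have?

1

Row 1, column 2: eliminating its row and column leaves {5}.
Row 1, column 4: eliminating its row and column leaves {3, 5}.
Row 2, column 4: eliminating its row and column leaves {1}.
Row 3, column 1: eliminating its row and column leaves {3}.
Row 3, column 4: eliminating its row and column leaves {3, 5}.
Row 4, column 4: eliminating its row and column leaves {3, 6}.
Row 4, column 5: eliminating its row and column leaves {3}.
Row 5, column 2: eliminating its row and column leaves {2}.
Row 6, column 2: eliminating its row and column leaves {6}.
Row 6, column 6: eliminating its row and column leaves {3}.
Only one assignment across all blanks avoids any row or column repeat, giving 1 completion.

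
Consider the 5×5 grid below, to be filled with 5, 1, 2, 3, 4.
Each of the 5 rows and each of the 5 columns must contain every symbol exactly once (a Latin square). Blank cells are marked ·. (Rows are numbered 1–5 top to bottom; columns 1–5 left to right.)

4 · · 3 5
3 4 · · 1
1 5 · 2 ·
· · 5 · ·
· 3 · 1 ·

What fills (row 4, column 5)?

3

Row 2, column 3: row 2 has {1, 3, 4} and column 3 has {5}, leaving only 2.
Row 1, column 3: row 1 has {5, 3, 4} and column 3 has {5, 2}, leaving only 1.
Row 1, column 2: row 1 has {5, 1, 3, 4} and column 2 has {5, 3, 4}, leaving only 2.
Row 2, column 4: row 2 has {1, 2, 3, 4} and column 4 has {1, 2, 3}, leaving only 5.
Row 4, column 1: row 4 has {5} and column 1 has {1, 3, 4}, leaving only 2.
Row 4, column 2: row 4 has {5, 2} and column 2 has {5, 2, 3, 4}, leaving only 1.
Row 4, column 4: row 4 has {5, 1, 2} and column 4 has {5, 1, 2, 3}, leaving only 4.
Row 4 already has {5, 1, 2, 4} and column 5 already has {5, 1}, so row 4, column 5 must be 3.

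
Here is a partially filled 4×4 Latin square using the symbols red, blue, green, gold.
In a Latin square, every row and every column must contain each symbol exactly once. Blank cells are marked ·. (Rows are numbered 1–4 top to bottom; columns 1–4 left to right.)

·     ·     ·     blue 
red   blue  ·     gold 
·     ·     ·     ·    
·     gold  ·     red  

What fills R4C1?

green

Row 2, column 3: row 2 has {red, blue, gold} and column 3 has {}, leaving only green.
Row 3, column 4: row 3 has {} and column 4 has {red, blue, gold}, leaving only green.
Row 3, column 2: row 3 has {green} and column 2 has {blue, gold}, leaving only red.
Row 1, column 2: row 1 has {blue} and column 2 has {red, blue, gold}, leaving only green.
Row 1, column 1: row 1 has {blue, green} and column 1 has {red}, leaving only gold.
Row 1, column 3: row 1 has {blue, green, gold} and column 3 has {green}, leaving only red.
Row 3, column 1: row 3 has {red, green} and column 1 has {red, gold}, leaving only blue.
Row 4 already has {red, gold} and column 1 already has {red, blue, gold}, so row 4, column 1 must be green.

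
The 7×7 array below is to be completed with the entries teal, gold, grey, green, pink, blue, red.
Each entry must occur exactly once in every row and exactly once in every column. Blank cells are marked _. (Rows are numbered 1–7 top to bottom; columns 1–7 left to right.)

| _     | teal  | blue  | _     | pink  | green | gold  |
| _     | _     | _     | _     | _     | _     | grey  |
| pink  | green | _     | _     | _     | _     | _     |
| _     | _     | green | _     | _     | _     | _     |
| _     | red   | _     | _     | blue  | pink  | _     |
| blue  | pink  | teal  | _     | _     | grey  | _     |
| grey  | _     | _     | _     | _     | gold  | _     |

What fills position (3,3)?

Row 1, column 1: row 1 has {teal, gold, green, pink, blue} and column 1 has {grey, pink, blue}, leaving only red.
Row 1, column 4: row 1 has {teal, gold, green, pink, blue, red} and column 4 has {}, leaving only grey.
Row 7, column 2: row 7 has {gold, grey} and column 2 has {teal, green, pink, red}, leaving only blue.
Row 2, column 2: row 2 has {grey} and column 2 has {teal, green, pink, blue, red}, leaving only gold.
Row 4, column 2: row 4 has {green} and column 2 has {teal, gold, green, pink, blue, red}, leaving only grey.
Row 3, column 3 is narrowed to {gold, grey, red}.
If it were grey, propagating the remaining blanks reaches a contradiction.
If it were red, then row 7, column 3 would be left with no valid symbol.
So row 3, column 3 must be gold.

gold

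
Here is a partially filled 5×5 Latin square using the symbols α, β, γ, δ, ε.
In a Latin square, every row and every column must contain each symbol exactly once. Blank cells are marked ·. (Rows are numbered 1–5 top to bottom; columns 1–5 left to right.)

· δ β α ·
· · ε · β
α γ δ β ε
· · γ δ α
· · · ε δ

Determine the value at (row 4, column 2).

ε

Row 1, column 5: row 1 has {α, β, δ} and column 5 has {α, β, δ, ε}, leaving only γ.
Row 1, column 1: row 1 has {α, β, γ, δ} and column 1 has {α}, leaving only ε.
Row 2, column 2: row 2 has {β, ε} and column 2 has {γ, δ}, leaving only α.
Row 2, column 4: row 2 has {α, β, ε} and column 4 has {α, β, δ, ε}, leaving only γ.
Row 2, column 1: row 2 has {α, β, γ, ε} and column 1 has {α, ε}, leaving only δ.
Row 4, column 1: row 4 has {α, γ, δ} and column 1 has {α, δ, ε}, leaving only β.
Row 4 already has {α, β, γ, δ} and column 2 already has {α, γ, δ}, so row 4, column 2 must be ε.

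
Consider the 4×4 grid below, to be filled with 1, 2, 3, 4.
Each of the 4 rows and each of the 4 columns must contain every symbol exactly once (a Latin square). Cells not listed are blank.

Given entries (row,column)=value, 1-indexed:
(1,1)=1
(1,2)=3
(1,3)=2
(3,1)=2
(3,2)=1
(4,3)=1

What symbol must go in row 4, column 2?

Row 1, column 4: row 1 has {1, 2, 3} and column 4 has {}, leaving only 4.
Row 3, column 4: row 3 has {1, 2} and column 4 has {4}, leaving only 3.
Row 3, column 3: row 3 has {1, 2, 3} and column 3 has {1, 2}, leaving only 4.
Row 2, column 3: row 2 has {} and column 3 has {1, 2, 4}, leaving only 3.
Row 2, column 1: row 2 has {3} and column 1 has {1, 2}, leaving only 4.
Row 2, column 2: row 2 has {3, 4} and column 2 has {1, 3}, leaving only 2.
Row 4 already has {1} and column 2 already has {1, 2, 3}, so row 4, column 2 must be 4.

4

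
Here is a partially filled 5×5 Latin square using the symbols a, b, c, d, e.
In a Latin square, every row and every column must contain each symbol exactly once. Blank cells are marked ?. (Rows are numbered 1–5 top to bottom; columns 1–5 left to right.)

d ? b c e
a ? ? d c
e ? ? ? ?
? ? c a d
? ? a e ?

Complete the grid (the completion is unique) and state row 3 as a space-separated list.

Row 3, column 3: row 3 has {e} and column 3 has {a, b, c}, leaving only d.
Row 3, column 4: row 3 has {d, e} and column 4 has {a, c, d, e}, leaving only b.
Row 3, column 5: row 3 has {b, d, e} and column 5 has {c, d, e}, leaving only a.
Row 3, column 2: row 3 has {a, b, d, e} and column 2 has {}, leaving only c.
So row 3 reads: e c d b a.

e c d b a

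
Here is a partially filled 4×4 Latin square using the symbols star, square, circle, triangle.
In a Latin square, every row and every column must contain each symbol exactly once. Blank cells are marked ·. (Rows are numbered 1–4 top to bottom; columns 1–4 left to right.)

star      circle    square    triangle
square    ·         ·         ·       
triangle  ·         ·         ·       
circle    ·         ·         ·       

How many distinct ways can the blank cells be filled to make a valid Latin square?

4

Row 2, column 2: eliminating its row and column leaves {star, triangle}.
Row 2, column 3: eliminating its row and column leaves {star, circle, triangle}.
Row 2, column 4: eliminating its row and column leaves {star, circle}.
Row 3, column 2: eliminating its row and column leaves {star, square}.
Row 3, column 3: eliminating its row and column leaves {star, circle}.
Row 3, column 4: eliminating its row and column leaves {star, square, circle}.
Row 4, column 2: eliminating its row and column leaves {star, square, triangle}.
Row 4, column 3: eliminating its row and column leaves {star, triangle}.
Row 4, column 4: eliminating its row and column leaves {star, square}.
Enumerating the assignments across these blanks that avoid any row or column repeat gives 4 completions.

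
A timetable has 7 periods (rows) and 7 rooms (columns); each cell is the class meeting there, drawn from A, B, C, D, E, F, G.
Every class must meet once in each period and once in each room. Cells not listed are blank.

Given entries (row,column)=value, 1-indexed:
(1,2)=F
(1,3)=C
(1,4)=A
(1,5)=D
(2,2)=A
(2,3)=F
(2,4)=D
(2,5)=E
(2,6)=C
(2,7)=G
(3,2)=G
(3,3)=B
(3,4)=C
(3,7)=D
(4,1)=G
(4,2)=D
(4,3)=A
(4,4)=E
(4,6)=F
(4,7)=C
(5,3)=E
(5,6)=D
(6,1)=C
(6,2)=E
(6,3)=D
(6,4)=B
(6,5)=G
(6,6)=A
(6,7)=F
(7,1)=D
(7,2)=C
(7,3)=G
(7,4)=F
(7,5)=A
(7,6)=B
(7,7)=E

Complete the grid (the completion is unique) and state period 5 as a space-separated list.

Period 5, room 2: period 5 has {D, E} and room 2 has {A, C, D, E, F, G}, leaving only B.
Period 5, room 4: period 5 has {B, D, E} and room 4 has {A, B, C, D, E, F}, leaving only G.
Period 5, room 7: period 5 has {B, D, E, G} and room 7 has {C, D, E, F, G}, leaving only A.
Period 5, room 1: period 5 has {A, B, D, E, G} and room 1 has {C, D, G}, leaving only F.
Period 5, room 5: period 5 has {A, B, D, E, F, G} and room 5 has {A, D, E, G}, leaving only C.
So period 5 reads: F B E G C D A.

F B E G C D A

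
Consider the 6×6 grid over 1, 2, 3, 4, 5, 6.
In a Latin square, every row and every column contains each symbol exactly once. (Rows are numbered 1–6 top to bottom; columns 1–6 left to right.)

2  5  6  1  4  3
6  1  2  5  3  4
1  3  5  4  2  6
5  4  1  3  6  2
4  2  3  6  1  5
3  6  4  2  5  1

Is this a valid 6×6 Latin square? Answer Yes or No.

Yes

Each row is a permutation of the 6 symbols, and so is each column.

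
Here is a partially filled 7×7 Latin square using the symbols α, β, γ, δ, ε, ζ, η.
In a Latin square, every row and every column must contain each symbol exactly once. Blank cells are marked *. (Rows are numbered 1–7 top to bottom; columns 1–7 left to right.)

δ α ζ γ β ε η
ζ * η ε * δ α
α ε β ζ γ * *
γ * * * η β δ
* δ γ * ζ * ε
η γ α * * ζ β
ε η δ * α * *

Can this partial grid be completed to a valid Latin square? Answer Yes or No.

Row 2, column 5: row 2 together with column 5 already contain {α, β, γ, δ, ε, ζ, η} — every symbol — so nothing can go there. The grid has no valid completion.

No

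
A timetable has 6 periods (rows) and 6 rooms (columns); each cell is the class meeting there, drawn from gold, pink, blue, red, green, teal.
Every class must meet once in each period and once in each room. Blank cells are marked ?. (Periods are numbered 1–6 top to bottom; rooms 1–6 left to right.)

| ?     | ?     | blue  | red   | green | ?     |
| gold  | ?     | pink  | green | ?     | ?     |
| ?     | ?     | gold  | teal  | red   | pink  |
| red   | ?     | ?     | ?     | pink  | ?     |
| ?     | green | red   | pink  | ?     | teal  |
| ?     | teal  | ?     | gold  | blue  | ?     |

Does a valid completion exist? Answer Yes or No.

Yes

No period or room among the givens repeats a symbol, and propagating forced cells runs into no contradiction.
One valid completion exists (for instance, teal pink blue red green gold / gold red pink green teal blue / green blue gold teal red pink / red gold teal blue pink green / blue green red pink gold teal / pink teal green gold blue red).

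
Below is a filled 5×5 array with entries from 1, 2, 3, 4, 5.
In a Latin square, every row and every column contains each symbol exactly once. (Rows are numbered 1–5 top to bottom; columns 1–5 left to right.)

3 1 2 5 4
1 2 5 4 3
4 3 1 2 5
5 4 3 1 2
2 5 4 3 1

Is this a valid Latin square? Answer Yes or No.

Each row is a permutation of the 5 symbols, and so is each column.

Yes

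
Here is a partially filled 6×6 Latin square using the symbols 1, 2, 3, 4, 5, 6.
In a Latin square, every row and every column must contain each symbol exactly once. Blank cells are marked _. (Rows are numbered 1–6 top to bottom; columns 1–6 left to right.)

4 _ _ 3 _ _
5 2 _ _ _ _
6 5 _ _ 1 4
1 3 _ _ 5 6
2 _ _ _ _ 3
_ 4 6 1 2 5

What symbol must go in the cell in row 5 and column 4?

Row 1, column 5: row 1 has {3, 4} and column 5 has {1, 2, 5}, leaving only 6.
Row 1, column 2: row 1 has {3, 4, 6} and column 2 has {2, 3, 4, 5}, leaving only 1.
Row 1, column 6: row 1 has {1, 3, 4, 6} and column 6 has {3, 4, 5, 6}, leaving only 2.
Row 1, column 3: row 1 has {1, 2, 3, 4, 6} and column 3 has {6}, leaving only 5.
Row 2, column 6: row 2 has {2, 5} and column 6 has {2, 3, 4, 5, 6}, leaving only 1.
Row 3, column 4: row 3 has {1, 4, 5, 6} and column 4 has {1, 3}, leaving only 2.
Row 3, column 3: row 3 has {1, 2, 4, 5, 6} and column 3 has {5, 6}, leaving only 3.
Row 2, column 3: row 2 has {1, 2, 5} and column 3 has {3, 5, 6}, leaving only 4.
Row 2, column 4: row 2 has {1, 2, 4, 5} and column 4 has {1, 2, 3}, leaving only 6.
Row 2, column 5: row 2 has {1, 2, 4, 5, 6} and column 5 has {1, 2, 5, 6}, leaving only 3.
Row 4, column 3: row 4 has {1, 3, 5, 6} and column 3 has {3, 4, 5, 6}, leaving only 2.
Row 4, column 4: row 4 has {1, 2, 3, 5, 6} and column 4 has {1, 2, 3, 6}, leaving only 4.
Row 5 already has {2, 3} and column 4 already has {1, 2, 3, 4, 6}, so row 5, column 4 must be 5.

5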